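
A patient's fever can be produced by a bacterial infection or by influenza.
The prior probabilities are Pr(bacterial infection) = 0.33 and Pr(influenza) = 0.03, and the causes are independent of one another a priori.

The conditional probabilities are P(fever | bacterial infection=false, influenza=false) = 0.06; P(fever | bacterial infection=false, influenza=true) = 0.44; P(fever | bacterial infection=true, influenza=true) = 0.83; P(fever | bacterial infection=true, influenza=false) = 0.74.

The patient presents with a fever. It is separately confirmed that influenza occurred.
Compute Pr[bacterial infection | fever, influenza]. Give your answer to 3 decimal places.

Pr[bacterial infection | fever, influenza] ≈ 0.482

For the numerator, keep only bacterial infection=true terms: 0.83×0.33 = 0.273900
Normalizer over all consistent configurations: 0.44×0.67 + 0.83×0.33 = 0.568700
Posterior = 0.273900 / 0.568700 ≈ 0.482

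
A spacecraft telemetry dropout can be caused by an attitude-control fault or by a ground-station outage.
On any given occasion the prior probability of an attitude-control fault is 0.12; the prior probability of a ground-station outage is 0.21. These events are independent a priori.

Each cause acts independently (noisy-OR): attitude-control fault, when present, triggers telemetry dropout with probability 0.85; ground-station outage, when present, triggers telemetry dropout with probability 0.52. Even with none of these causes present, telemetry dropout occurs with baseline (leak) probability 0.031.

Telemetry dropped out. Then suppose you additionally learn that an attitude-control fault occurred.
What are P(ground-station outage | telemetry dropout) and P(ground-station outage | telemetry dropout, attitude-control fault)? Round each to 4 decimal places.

Under noisy-OR, P(telemetry dropout | causes) = 1 − (1−0.031)·∏(1−qᵢ) over the active causes.
For the numerator, keep only ground-station outage=true terms: 0.098846 + 0.023442 = 0.122288
Denominator P(telemetry dropout): 0.031×0.88×0.79 + 0.53488×0.88×0.21 + 0.85465×0.12×0.79 + 0.930232×0.12×0.21 = 0.224860
Posterior = 0.122288 / 0.224860 ≈ 0.5438

Now also conditioning on attitude-control fault=true:
By total probability over both values of ground-station outage:
  P(telemetry dropout | attitude-control fault) = 0.85465*0.79 + 0.930232*0.21
        = 0.675174 + 0.195349 = 0.870523
The terms with ground-station outage present sum to 0.195349, so
  P(ground-station outage | telemetry dropout, attitude-control fault) = 0.195349 / 0.870523 ≈ 0.2244
— attitude-control fault explains away the evidence for ground-station outage.

P(ground-station outage | telemetry dropout) ≈ 0.5438; P(ground-station outage | telemetry dropout, attitude-control fault) ≈ 0.2244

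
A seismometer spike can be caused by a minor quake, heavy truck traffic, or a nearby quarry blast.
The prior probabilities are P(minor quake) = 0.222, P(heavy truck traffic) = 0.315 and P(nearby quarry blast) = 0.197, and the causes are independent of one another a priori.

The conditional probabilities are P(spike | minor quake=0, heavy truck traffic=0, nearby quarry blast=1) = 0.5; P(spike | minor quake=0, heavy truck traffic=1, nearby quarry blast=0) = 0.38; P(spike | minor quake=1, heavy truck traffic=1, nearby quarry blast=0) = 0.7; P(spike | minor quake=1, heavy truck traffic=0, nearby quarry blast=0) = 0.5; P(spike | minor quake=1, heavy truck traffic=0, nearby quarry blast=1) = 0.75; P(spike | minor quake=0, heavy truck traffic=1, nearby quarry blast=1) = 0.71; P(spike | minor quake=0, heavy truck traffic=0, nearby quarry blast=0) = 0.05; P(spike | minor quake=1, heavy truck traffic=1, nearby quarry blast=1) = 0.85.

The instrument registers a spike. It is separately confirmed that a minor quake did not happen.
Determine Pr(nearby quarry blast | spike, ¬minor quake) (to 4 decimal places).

Enumerate the 4 (heavy truck traffic, nearby quarry blast) configurations and weight by the priors:
  P(spike | ¬minor quake) = 0.05×0.685×0.803 + 0.5×0.685×0.197 + 0.38×0.315×0.803 + 0.71×0.315×0.197
        = 0.027503 + 0.067473 + 0.096119 + 0.044059 = 0.235154
Keeping only the nearby quarry blast-present terms gives 0.111532, so
  P(nearby quarry blast | spike, ¬minor quake) = 0.111532 / 0.235154 ≈ 0.4743

Pr(nearby quarry blast | spike, ¬minor quake) ≈ 0.4743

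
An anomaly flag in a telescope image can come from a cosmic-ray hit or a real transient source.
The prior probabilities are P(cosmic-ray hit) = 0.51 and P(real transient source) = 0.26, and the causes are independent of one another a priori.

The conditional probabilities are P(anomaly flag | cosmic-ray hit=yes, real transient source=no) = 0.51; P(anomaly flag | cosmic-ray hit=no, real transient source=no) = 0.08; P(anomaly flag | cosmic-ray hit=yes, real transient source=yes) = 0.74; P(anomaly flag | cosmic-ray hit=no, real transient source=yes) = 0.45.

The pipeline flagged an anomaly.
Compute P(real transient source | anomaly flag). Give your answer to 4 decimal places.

P(real transient source | anomaly flag) ≈ 0.4124

P(anomaly flag) = 0.08*0.49*0.74 + 0.45*0.49*0.26 + 0.51*0.51*0.74 + 0.74*0.51*0.26 = 0.029008 + 0.057330 + 0.192474 + 0.098124 = 0.376936
Restricting to configurations with real transient source present: 0.057330 + 0.098124 = 0.155454.
So P(real transient source | anomaly flag) = 0.155454/0.376936 ≈ 0.4124.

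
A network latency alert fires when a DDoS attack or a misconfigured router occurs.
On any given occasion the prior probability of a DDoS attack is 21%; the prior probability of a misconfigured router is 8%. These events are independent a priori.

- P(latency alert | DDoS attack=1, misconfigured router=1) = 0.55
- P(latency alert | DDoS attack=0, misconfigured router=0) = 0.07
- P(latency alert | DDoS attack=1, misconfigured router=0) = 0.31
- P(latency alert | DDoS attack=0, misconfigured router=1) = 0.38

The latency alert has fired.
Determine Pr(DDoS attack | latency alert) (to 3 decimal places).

Pr(DDoS attack | latency alert) ≈ 0.480

Numerator (weight on configurations with DDoS attack): 0.059892 + 0.009240 = 0.069132
Denominator P(latency alert): 0.07*0.79*0.92 + 0.38*0.79*0.08 + 0.31*0.21*0.92 + 0.55*0.21*0.08 = 0.144024
P(DDoS attack | latency alert) = 0.069132/0.144024 ≈ 0.480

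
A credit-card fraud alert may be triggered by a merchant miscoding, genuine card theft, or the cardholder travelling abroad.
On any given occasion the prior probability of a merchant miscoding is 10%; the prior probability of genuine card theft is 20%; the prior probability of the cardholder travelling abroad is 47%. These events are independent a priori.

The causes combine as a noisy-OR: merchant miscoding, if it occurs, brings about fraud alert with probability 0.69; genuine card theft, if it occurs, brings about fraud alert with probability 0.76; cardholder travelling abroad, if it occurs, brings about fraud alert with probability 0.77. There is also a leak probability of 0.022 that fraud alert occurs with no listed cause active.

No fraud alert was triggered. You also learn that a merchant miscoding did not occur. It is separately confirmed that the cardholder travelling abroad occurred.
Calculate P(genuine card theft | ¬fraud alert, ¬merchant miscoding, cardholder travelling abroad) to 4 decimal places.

Under noisy-OR, P(fraud alert | causes) = 1 − (1−0.022)·∏(1−qᵢ) over the active causes.
P(¬fraud alert | ¬merchant miscoding, cardholder travelling abroad) = 0.22494·0.8 + 0.053986·0.2 = 0.179952 + 0.010797 = 0.190749
Of this, 0.010797 comes from 0.053986·0.2 (the genuine card theft=true cases).
Hence the posterior is 0.010797/0.190749 ≈ 0.0566.

P(genuine card theft | ¬fraud alert, ¬merchant miscoding, cardholder travelling abroad) ≈ 0.0566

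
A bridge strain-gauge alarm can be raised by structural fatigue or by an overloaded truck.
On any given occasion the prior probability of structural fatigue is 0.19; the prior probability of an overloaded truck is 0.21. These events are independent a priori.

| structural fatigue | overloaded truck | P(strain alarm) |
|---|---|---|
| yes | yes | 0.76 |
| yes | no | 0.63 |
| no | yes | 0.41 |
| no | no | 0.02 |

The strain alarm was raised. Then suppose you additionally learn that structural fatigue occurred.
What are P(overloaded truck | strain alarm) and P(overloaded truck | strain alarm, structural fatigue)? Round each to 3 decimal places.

P(strain alarm) = 0.02*0.81*0.79 + 0.41*0.81*0.21 + 0.63*0.19*0.79 + 0.76*0.19*0.21 = 0.012798 + 0.069741 + 0.094563 + 0.030324 = 0.207426
The overloaded truck-present share is 0.069741 + 0.030324 = 0.100065.
So P(overloaded truck | strain alarm) = 0.100065/0.207426 ≈ 0.482.

Now condition on the additional information:
Weight on overloaded truck=true, given the evidence: 0.76*0.21 = 0.159600
The normalizing constant is 0.63*0.79 + 0.76*0.21 = 0.657300
Posterior = 0.159600 / 0.657300 ≈ 0.243
— structural fatigue explains away the evidence for overloaded truck.

P(overloaded truck | strain alarm) ≈ 0.482; P(overloaded truck | strain alarm, structural fatigue) ≈ 0.243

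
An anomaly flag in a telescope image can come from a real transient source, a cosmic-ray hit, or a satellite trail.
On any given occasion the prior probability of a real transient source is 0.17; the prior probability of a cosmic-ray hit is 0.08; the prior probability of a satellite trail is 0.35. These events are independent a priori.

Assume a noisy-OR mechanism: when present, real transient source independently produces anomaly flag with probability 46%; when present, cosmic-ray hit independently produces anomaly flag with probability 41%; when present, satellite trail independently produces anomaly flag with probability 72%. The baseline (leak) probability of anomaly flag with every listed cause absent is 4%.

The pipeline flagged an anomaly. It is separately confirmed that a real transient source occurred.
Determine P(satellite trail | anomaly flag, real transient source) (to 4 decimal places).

P(satellite trail | anomaly flag, real transient source) ≈ 0.4814

Under noisy-OR, P(anomaly flag | causes) = 1 − (1−0.04)·∏(1−qᵢ) over the active causes.
Sum P(anomaly flag|·) weighted by the priors over the 4 (cosmic-ray hit, satellite trail) configurations:
  P(anomaly flag | real transient source) = 0.4816*0.92*0.65 + 0.854848*0.92*0.35 + 0.694144*0.08*0.65 + 0.91436*0.08*0.35
        = 0.287997 + 0.275261 + 0.036095 + 0.025602 = 0.624955
The terms with satellite trail present sum to 0.300863, so
  P(satellite trail | anomaly flag, real transient source) = 0.300863 / 0.624955 ≈ 0.4814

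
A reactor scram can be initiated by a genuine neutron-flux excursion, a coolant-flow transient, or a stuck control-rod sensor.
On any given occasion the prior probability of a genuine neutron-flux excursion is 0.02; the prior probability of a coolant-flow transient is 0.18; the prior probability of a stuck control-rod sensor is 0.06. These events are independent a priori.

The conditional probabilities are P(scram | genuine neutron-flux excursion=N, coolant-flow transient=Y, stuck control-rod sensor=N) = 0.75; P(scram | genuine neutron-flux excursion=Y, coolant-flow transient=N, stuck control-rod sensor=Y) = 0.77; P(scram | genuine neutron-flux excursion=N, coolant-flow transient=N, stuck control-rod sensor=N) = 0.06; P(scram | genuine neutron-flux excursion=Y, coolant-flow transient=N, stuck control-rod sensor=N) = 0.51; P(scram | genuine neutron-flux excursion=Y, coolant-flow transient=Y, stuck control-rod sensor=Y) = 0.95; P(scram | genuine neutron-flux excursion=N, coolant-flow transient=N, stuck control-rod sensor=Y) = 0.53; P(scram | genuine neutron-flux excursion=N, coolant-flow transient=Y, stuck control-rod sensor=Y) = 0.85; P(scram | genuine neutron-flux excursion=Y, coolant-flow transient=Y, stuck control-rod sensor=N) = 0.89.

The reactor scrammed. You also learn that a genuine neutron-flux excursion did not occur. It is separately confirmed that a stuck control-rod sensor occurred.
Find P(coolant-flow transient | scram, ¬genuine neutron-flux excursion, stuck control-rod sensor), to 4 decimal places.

P(coolant-flow transient | scram, ¬genuine neutron-flux excursion, stuck control-rod sensor) ≈ 0.2604

Numerator (weight on configurations with coolant-flow transient): 0.85×0.18 = 0.153000
Denominator P(scram | ¬genuine neutron-flux excursion, stuck control-rod sensor): 0.53×0.82 + 0.85×0.18 = 0.587600
P(coolant-flow transient | scram, ¬genuine neutron-flux excursion, stuck control-rod sensor) = 0.153000/0.587600 ≈ 0.2604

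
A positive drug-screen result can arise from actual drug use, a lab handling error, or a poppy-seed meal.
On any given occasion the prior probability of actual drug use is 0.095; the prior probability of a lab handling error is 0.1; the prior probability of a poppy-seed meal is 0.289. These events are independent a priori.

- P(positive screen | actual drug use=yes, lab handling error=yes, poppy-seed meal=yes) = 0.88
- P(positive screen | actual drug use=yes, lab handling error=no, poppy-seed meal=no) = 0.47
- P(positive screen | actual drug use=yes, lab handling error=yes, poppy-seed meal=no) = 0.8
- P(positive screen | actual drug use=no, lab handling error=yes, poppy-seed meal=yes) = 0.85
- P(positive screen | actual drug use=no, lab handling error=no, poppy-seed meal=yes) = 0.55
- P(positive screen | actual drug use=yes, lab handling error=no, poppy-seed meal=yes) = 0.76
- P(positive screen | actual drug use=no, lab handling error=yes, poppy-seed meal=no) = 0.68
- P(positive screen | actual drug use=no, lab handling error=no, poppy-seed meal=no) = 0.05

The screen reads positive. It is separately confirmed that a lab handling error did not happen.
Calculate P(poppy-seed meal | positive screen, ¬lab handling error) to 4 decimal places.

P(positive screen | ¬lab handling error) = 0.05×0.905×0.711 + 0.55×0.905×0.289 + 0.47×0.095×0.711 + 0.76×0.095×0.289 = 0.032173 + 0.143850 + 0.031746 + 0.020866 = 0.228635
Of this, 0.164716 comes from 0.143850 + 0.020866 (the poppy-seed meal=true cases).
P(poppy-seed meal | positive screen, ¬lab handling error) = 0.164716 / 0.228635 ≈ 0.7204

P(poppy-seed meal | positive screen, ¬lab handling error) ≈ 0.7204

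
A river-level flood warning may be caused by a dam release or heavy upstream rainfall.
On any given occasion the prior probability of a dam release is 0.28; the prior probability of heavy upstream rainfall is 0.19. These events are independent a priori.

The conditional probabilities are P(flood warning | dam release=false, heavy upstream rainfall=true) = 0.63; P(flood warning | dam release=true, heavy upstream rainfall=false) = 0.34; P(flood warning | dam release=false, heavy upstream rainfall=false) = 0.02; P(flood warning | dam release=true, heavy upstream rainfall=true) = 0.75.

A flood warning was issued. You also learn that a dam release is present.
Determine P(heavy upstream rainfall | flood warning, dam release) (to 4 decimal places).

For the numerator, keep only heavy upstream rainfall=true terms: 0.75×0.19 = 0.142500
Normalizer over all consistent configurations: 0.34×0.81 + 0.75×0.19 = 0.417900
P(heavy upstream rainfall | flood warning, dam release) = 0.142500/0.417900 ≈ 0.3410

P(heavy upstream rainfall | flood warning, dam release) ≈ 0.3410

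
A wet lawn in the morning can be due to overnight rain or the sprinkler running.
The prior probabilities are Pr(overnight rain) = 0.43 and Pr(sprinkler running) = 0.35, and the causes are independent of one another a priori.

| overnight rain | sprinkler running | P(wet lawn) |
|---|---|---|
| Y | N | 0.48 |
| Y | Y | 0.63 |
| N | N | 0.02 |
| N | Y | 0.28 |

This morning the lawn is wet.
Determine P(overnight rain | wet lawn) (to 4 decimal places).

For the numerator, keep only overnight rain=true terms: 0.134160 + 0.094815 = 0.228975
The normalizing constant is 0.02×0.57×0.65 + 0.28×0.57×0.35 + 0.48×0.43×0.65 + 0.63×0.43×0.35 = 0.292245
P(overnight rain | wet lawn) = 0.228975/0.292245 ≈ 0.7835

P(overnight rain | wet lawn) ≈ 0.7835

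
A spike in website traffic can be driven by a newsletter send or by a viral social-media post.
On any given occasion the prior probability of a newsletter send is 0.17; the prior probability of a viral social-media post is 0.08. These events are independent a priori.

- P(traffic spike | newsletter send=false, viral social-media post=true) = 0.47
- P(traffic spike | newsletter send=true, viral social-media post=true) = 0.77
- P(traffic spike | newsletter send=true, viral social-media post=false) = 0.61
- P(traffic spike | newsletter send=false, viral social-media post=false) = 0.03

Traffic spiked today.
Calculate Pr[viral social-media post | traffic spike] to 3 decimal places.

Enumerate the 4 (newsletter send, viral social-media post) configurations and weight by the priors:
  P(traffic spike) = 0.03·0.83·0.92 + 0.47·0.83·0.08 + 0.61·0.17·0.92 + 0.77·0.17·0.08
        = 0.022908 + 0.031208 + 0.095404 + 0.010472 = 0.159992
Configurations with viral social-media post contribute 0.041680, so
  P(viral social-media post | traffic spike) = 0.041680 / 0.159992 ≈ 0.261

Pr[viral social-media post | traffic spike] ≈ 0.261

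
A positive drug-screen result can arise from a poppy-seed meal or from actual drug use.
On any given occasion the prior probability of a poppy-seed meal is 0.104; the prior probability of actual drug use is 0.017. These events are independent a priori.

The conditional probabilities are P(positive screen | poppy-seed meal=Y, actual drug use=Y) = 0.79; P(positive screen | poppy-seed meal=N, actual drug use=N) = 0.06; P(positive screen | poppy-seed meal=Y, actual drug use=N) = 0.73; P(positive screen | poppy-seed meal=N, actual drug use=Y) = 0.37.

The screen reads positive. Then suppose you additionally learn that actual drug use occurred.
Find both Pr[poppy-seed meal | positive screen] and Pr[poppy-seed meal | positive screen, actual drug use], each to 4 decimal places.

Enumerate the 4 (poppy-seed meal, actual drug use) configurations and weight by the priors:
  P(positive screen) = 0.06·0.896·0.983 + 0.37·0.896·0.017 + 0.73·0.104·0.983 + 0.79·0.104·0.017
        = 0.052846 + 0.005636 + 0.074629 + 0.001397 = 0.134508
Keeping only the poppy-seed meal-present terms gives 0.076026, so
  P(poppy-seed meal | positive screen) = 0.076026 / 0.134508 ≈ 0.5652

With the extra evidence:
P(positive screen | actual drug use) = 0.37×0.896 + 0.79×0.104 = 0.331520 + 0.082160 = 0.413680
The poppy-seed meal-present share is 0.79×0.104 = 0.082160.
P(poppy-seed meal | positive screen, actual drug use) = 0.082160 / 0.413680 ≈ 0.1986

Pr[poppy-seed meal | positive screen] ≈ 0.5652; Pr[poppy-seed meal | positive screen, actual drug use] ≈ 0.1986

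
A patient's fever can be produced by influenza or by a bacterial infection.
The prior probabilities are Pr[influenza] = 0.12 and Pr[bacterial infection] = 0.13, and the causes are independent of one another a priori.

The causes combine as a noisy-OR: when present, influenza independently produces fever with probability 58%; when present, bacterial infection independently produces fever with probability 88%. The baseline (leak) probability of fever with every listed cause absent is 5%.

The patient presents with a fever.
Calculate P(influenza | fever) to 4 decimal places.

P(influenza | fever) ≈ 0.3572

Under noisy-OR, P(fever | causes) = 1 − (1−0.05)·∏(1−qᵢ) over the active causes.
P(fever) = 0.05·0.88·0.87 + 0.886·0.88·0.13 + 0.601·0.12·0.87 + 0.95212·0.12·0.13 = 0.038280 + 0.101358 + 0.062744 + 0.014853 = 0.217235
The influenza-present share is 0.062744 + 0.014853 = 0.077597.
P(influenza | fever) = 0.077597 / 0.217235 ≈ 0.3572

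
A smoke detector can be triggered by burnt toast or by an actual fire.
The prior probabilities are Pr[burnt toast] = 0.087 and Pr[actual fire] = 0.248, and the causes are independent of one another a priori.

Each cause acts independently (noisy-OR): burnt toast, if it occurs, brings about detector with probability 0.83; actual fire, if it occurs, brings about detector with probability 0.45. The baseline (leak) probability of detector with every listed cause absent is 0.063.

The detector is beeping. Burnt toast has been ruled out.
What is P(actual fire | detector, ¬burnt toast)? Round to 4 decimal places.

Under noisy-OR, P(detector | causes) = 1 − (1−0.063)·∏(1−qᵢ) over the active causes.
P(detector | ¬burnt toast) = 0.063*0.752 + 0.48465*0.248 = 0.047376 + 0.120193 = 0.167569
Restricting to configurations with actual fire present: 0.48465*0.248 = 0.120193.
So P(actual fire | detector, ¬burnt toast) = 0.120193/0.167569 ≈ 0.7173.

P(actual fire | detector, ¬burnt toast) ≈ 0.7173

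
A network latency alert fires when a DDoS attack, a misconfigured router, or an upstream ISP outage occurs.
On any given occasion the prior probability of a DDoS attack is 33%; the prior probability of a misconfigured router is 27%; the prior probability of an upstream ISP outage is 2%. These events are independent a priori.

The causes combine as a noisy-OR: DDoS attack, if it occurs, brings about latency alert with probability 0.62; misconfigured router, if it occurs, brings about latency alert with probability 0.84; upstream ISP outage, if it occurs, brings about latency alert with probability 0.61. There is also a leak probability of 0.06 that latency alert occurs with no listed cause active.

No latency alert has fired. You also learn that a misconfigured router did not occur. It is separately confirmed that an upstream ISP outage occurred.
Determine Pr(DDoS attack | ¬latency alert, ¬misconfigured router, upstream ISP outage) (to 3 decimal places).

Under noisy-OR, P(latency alert | causes) = 1 − (1−0.06)·∏(1−qᵢ) over the active causes.
Numerator (weight on configurations with DDoS attack): 0.139308×0.33 = 0.045972
Normalizer over all consistent configurations: 0.3666×0.67 + 0.139308×0.33 = 0.291594
Posterior = 0.045972 / 0.291594 ≈ 0.158

Pr(DDoS attack | ¬latency alert, ¬misconfigured router, upstream ISP outage) ≈ 0.158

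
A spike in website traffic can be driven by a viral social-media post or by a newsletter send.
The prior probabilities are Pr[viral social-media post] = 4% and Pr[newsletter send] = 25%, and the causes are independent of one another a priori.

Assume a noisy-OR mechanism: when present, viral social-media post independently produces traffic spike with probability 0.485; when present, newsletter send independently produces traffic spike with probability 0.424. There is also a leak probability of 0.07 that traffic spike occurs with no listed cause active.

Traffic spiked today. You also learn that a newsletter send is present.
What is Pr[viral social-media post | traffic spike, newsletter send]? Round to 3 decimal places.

Under noisy-OR, P(traffic spike | causes) = 1 − (1−0.07)·∏(1−qᵢ) over the active causes.
Sum P(traffic spike|·) weighted by the priors over both values of viral social-media post:
  P(traffic spike | newsletter send) = 0.46432·0.96 + 0.724125·0.04
        = 0.445747 + 0.028965 = 0.474712
Keeping only the viral social-media post-present terms gives 0.028965, so
  P(viral social-media post | traffic spike, newsletter send) = 0.028965 / 0.474712 ≈ 0.061

Pr[viral social-media post | traffic spike, newsletter send] ≈ 0.061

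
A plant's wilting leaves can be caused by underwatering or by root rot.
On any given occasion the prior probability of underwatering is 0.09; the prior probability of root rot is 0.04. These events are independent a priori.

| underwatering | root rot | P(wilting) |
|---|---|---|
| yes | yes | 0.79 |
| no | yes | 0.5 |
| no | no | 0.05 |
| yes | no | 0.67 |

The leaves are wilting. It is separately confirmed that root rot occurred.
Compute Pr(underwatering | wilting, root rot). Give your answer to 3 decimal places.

P(wilting | root rot) = 0.5·0.91 + 0.79·0.09 = 0.455000 + 0.071100 = 0.526100
The underwatering-present share is 0.79·0.09 = 0.071100.
So P(underwatering | wilting, root rot) = 0.071100/0.526100 ≈ 0.135.

Pr(underwatering | wilting, root rot) ≈ 0.135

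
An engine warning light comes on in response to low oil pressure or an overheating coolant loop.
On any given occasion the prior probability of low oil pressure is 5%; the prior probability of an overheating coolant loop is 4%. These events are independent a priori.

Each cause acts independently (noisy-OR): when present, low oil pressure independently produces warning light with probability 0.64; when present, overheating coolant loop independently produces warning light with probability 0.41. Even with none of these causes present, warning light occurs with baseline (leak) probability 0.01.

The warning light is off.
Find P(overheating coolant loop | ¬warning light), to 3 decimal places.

P(overheating coolant loop | ¬warning light) ≈ 0.024

Under noisy-OR, P(warning light | causes) = 1 − (1−0.01)·∏(1−qᵢ) over the active causes.
Weight on overheating coolant loop=true, given the evidence: 0.022196 + 0.000421 = 0.022617
The normalizing constant is 0.99·0.95·0.96 + 0.5841·0.95·0.04 + 0.3564·0.05·0.96 + 0.210276·0.05·0.04 = 0.942604
Posterior = 0.022617 / 0.942604 ≈ 0.024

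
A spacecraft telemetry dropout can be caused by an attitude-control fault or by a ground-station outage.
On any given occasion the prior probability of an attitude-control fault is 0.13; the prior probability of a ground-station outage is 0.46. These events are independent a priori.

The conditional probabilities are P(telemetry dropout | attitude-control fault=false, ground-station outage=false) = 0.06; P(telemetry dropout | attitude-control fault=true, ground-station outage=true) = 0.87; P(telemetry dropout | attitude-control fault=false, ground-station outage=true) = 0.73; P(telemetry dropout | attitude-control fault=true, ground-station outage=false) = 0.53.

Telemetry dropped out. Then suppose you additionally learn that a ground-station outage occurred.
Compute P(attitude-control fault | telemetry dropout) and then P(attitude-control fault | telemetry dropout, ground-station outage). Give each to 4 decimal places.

P(telemetry dropout) = 0.06*0.87*0.54 + 0.73*0.87*0.46 + 0.53*0.13*0.54 + 0.87*0.13*0.46 = 0.028188 + 0.292146 + 0.037206 + 0.052026 = 0.409566
The attitude-control fault-present share is 0.037206 + 0.052026 = 0.089232.
P(attitude-control fault | telemetry dropout) = 0.089232 / 0.409566 ≈ 0.2179

Now condition on the additional information:
P(telemetry dropout | ground-station outage) = 0.73*0.87 + 0.87*0.13 = 0.635100 + 0.113100 = 0.748200
Restricting to configurations with attitude-control fault present: 0.87*0.13 = 0.113100.
Hence the posterior is 0.113100/0.748200 ≈ 0.1512.

P(attitude-control fault | telemetry dropout) ≈ 0.2179; P(attitude-control fault | telemetry dropout, ground-station outage) ≈ 0.1512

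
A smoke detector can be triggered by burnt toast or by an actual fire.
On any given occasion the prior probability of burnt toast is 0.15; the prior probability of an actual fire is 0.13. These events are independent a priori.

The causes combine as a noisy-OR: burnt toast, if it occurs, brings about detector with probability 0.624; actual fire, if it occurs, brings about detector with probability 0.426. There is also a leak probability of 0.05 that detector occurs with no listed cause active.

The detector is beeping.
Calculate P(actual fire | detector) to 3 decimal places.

P(actual fire | detector) ≈ 0.352

Under noisy-OR, P(detector | causes) = 1 − (1−0.05)·∏(1−qᵢ) over the active causes.
Weight on actual fire=true, given the evidence: 0.050244 + 0.015502 = 0.065746
The normalizing constant is 0.05·0.85·0.87 + 0.4547·0.85·0.13 + 0.6428·0.15·0.87 + 0.794967·0.15·0.13 = 0.186606
P(actual fire | detector) = 0.065746/0.186606 ≈ 0.352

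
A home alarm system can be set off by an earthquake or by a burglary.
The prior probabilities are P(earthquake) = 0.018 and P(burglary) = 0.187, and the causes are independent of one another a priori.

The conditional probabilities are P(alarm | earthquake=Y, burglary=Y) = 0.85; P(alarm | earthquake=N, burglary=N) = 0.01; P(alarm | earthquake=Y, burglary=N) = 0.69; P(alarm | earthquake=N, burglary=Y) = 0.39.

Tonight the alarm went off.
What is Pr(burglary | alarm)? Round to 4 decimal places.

Pr(burglary | alarm) ≈ 0.8047

Enumerate the 4 (earthquake, burglary) configurations and weight by the priors:
  P(alarm) = 0.01×0.982×0.813 + 0.39×0.982×0.187 + 0.69×0.018×0.813 + 0.85×0.018×0.187
        = 0.007984 + 0.071617 + 0.010097 + 0.002861 = 0.092559
The terms with burglary present sum to 0.074478, so
  P(burglary | alarm) = 0.074478 / 0.092559 ≈ 0.8047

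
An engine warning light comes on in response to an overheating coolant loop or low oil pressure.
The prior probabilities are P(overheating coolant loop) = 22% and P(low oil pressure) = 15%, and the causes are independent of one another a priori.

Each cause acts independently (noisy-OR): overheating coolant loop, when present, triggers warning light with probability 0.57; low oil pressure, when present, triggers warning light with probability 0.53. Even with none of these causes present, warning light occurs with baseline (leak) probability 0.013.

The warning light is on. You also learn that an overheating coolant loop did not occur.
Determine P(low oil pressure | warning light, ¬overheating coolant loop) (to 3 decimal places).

P(low oil pressure | warning light, ¬overheating coolant loop) ≈ 0.879

Under noisy-OR, P(warning light | causes) = 1 − (1−0.013)·∏(1−qᵢ) over the active causes.
Weight on low oil pressure=true, given the evidence: 0.53611*0.15 = 0.080416
Denominator P(warning light | ¬overheating coolant loop): 0.013*0.85 + 0.53611*0.15 = 0.091466
Posterior = 0.080416 / 0.091466 ≈ 0.879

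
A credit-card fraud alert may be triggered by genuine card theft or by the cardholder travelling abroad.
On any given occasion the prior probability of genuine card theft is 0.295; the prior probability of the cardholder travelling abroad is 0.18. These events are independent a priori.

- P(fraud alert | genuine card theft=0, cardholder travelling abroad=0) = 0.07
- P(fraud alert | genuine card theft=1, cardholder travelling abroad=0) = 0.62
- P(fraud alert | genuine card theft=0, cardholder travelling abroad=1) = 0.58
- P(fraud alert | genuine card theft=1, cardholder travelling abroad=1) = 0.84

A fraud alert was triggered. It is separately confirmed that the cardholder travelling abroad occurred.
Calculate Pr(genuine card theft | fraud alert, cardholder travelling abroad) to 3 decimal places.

Pr(genuine card theft | fraud alert, cardholder travelling abroad) ≈ 0.377

Weight on genuine card theft=true, given the evidence: 0.84·0.295 = 0.247800
Normalizer over all consistent configurations: 0.58·0.705 + 0.84·0.295 = 0.656700
P(genuine card theft | fraud alert, cardholder travelling abroad) = 0.247800/0.656700 ≈ 0.377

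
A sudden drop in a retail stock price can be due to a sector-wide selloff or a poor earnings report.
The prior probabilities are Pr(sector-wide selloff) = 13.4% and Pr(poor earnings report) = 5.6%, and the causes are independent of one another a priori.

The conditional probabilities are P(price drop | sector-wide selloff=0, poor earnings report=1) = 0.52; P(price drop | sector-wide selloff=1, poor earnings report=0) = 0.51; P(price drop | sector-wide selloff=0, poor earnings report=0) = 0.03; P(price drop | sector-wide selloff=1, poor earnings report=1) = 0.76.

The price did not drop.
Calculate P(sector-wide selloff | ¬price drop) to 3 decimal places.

P(sector-wide selloff | ¬price drop) ≈ 0.072

By total probability over the 4 (sector-wide selloff, poor earnings report) configurations:
  P(¬price drop) = 0.97·0.866·0.944 + 0.48·0.866·0.056 + 0.49·0.134·0.944 + 0.24·0.134·0.056
        = 0.792979 + 0.023278 + 0.061983 + 0.001801 = 0.880041
Configurations with sector-wide selloff contribute 0.063784, so
  P(sector-wide selloff | ¬price drop) = 0.063784 / 0.880041 ≈ 0.072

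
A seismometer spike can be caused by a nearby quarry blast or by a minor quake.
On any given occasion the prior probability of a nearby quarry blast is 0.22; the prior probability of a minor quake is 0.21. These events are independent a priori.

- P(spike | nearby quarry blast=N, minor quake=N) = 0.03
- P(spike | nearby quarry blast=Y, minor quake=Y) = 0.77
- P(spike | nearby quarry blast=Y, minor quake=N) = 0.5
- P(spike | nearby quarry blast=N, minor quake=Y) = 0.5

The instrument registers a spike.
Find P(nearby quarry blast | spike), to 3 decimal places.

P(nearby quarry blast | spike) ≈ 0.550

By total probability over the 4 (nearby quarry blast, minor quake) configurations:
  P(spike) = 0.03*0.78*0.79 + 0.5*0.78*0.21 + 0.5*0.22*0.79 + 0.77*0.22*0.21
        = 0.018486 + 0.081900 + 0.086900 + 0.035574 = 0.222860
The terms with nearby quarry blast present sum to 0.122474, so
  P(nearby quarry blast | spike) = 0.122474 / 0.222860 ≈ 0.550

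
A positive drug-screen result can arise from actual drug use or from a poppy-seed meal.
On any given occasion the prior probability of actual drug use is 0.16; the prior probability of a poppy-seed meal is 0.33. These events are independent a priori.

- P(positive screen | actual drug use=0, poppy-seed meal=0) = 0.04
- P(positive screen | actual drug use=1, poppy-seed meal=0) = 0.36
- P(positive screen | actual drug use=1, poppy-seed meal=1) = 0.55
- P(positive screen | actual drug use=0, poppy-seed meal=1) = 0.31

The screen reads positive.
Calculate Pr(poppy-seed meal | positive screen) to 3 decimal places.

Weight on poppy-seed meal=true, given the evidence: 0.085932 + 0.029040 = 0.114972
The normalizing constant is 0.04*0.84*0.67 + 0.31*0.84*0.33 + 0.36*0.16*0.67 + 0.55*0.16*0.33 = 0.176076
P(poppy-seed meal | positive screen) = 0.114972/0.176076 ≈ 0.653

Pr(poppy-seed meal | positive screen) ≈ 0.653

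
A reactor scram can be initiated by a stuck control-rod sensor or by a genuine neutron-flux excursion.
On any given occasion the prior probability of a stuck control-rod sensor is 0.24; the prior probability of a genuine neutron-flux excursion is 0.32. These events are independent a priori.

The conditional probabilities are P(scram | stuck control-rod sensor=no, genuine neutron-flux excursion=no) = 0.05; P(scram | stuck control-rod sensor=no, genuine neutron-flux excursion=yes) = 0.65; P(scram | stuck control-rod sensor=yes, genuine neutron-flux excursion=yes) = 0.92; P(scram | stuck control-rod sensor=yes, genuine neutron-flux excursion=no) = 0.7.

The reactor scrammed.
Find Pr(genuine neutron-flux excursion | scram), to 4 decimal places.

P(scram) = 0.05*0.76*0.68 + 0.65*0.76*0.32 + 0.7*0.24*0.68 + 0.92*0.24*0.32 = 0.025840 + 0.158080 + 0.114240 + 0.070656 = 0.368816
The genuine neutron-flux excursion-present share is 0.158080 + 0.070656 = 0.228736.
P(genuine neutron-flux excursion | scram) = 0.228736 / 0.368816 ≈ 0.6202

Pr(genuine neutron-flux excursion | scram) ≈ 0.6202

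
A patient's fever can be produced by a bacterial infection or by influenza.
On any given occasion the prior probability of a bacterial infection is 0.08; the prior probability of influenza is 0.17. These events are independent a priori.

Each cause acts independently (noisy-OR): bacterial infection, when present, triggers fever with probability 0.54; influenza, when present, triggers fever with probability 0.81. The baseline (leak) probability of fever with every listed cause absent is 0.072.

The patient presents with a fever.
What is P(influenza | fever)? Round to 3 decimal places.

P(influenza | fever) ≈ 0.603

Under noisy-OR, P(fever | causes) = 1 − (1−0.072)·∏(1−qᵢ) over the active causes.
For the numerator, keep only influenza=true terms: 0.128824 + 0.012497 = 0.141321
Normalizer over all consistent configurations: 0.072×0.92×0.83 + 0.82368×0.92×0.17 + 0.57312×0.08×0.83 + 0.918893×0.08×0.17 = 0.234355
P(influenza | fever) = 0.141321/0.234355 ≈ 0.603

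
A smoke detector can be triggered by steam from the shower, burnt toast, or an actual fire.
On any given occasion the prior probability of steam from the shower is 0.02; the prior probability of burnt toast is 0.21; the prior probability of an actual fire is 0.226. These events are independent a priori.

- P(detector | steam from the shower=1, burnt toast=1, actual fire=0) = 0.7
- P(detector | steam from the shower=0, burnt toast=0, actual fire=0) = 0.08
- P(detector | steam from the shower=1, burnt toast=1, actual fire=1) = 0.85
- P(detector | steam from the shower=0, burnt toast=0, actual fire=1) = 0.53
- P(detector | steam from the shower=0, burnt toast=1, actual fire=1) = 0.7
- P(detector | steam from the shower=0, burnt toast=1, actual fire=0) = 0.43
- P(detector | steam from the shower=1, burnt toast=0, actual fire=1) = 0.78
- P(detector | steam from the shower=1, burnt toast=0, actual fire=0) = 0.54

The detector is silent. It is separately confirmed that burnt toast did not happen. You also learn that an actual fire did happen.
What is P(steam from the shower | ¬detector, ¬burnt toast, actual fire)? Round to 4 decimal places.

Weight on steam from the shower=true, given the evidence: 0.22×0.02 = 0.004400
Normalizer over all consistent configurations: 0.47×0.98 + 0.22×0.02 = 0.465000
Posterior = 0.004400 / 0.465000 ≈ 0.0095

P(steam from the shower | ¬detector, ¬burnt toast, actual fire) ≈ 0.0095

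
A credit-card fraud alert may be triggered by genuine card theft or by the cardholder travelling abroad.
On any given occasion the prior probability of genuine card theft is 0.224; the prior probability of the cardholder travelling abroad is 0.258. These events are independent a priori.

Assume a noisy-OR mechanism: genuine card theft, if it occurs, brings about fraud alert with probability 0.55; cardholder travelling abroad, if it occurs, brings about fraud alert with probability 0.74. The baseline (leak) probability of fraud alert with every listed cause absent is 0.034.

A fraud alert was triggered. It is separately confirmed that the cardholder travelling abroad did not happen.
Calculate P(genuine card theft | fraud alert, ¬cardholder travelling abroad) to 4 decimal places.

Under noisy-OR, P(fraud alert | causes) = 1 − (1−0.034)·∏(1−qᵢ) over the active causes.
P(fraud alert | ¬cardholder travelling abroad) = 0.034*0.776 + 0.5653*0.224 = 0.026384 + 0.126627 = 0.153011
The genuine card theft-present share is 0.5653*0.224 = 0.126627.
So P(genuine card theft | fraud alert, ¬cardholder travelling abroad) = 0.126627/0.153011 ≈ 0.8276.

P(genuine card theft | fraud alert, ¬cardholder travelling abroad) ≈ 0.8276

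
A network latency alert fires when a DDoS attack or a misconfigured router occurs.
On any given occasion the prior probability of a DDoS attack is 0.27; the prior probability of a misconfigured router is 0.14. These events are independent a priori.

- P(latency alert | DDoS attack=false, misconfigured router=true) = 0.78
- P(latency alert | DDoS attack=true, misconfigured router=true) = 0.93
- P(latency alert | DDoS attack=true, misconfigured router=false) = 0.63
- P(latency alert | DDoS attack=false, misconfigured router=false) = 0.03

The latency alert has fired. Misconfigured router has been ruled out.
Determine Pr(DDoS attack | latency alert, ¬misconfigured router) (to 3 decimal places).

For the numerator, keep only DDoS attack=true terms: 0.63*0.27 = 0.170100
Normalizer over all consistent configurations: 0.03*0.73 + 0.63*0.27 = 0.192000
P(DDoS attack | latency alert, ¬misconfigured router) = 0.170100/0.192000 ≈ 0.886

Pr(DDoS attack | latency alert, ¬misconfigured router) ≈ 0.886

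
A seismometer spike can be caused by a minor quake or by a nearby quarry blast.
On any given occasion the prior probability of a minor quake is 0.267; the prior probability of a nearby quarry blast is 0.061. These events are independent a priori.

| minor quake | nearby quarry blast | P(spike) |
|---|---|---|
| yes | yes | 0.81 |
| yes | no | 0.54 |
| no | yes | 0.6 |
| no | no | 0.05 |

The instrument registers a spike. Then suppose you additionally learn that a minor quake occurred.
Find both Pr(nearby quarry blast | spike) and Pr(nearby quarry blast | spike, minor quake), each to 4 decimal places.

Numerator (weight on configurations with nearby quarry blast): 0.026828 + 0.013192 = 0.040020
Normalizer over all consistent configurations: 0.05·0.733·0.939 + 0.6·0.733·0.061 + 0.54·0.267·0.939 + 0.81·0.267·0.061 = 0.209819
Posterior = 0.040020 / 0.209819 ≈ 0.1907

Now condition on the additional information:
By total probability over both values of nearby quarry blast:
  P(spike | minor quake) = 0.54·0.939 + 0.81·0.061
        = 0.507060 + 0.049410 = 0.556470
Configurations with nearby quarry blast contribute 0.049410, so
  P(nearby quarry blast | spike, minor quake) = 0.049410 / 0.556470 ≈ 0.0888

Pr(nearby quarry blast | spike) ≈ 0.1907; Pr(nearby quarry blast | spike, minor quake) ≈ 0.0888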